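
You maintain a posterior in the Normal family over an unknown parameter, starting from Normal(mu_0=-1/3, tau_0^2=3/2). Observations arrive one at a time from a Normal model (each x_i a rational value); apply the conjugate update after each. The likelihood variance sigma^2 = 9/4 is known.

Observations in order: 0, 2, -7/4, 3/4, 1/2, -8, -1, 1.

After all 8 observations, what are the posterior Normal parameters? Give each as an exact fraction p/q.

obs 1: x=0 → posterior Normal(-1/5, 9/10)
obs 2: x=2 → posterior Normal(3/7, 9/14)
obs 3: x=-7/4 → posterior Normal(-1/18, 1/2)
obs 4: x=3/4 → posterior Normal(1/11, 9/22)
obs 5: x=1/2 → posterior Normal(2/13, 9/26)
obs 6: x=-8 → posterior Normal(-14/15, 3/10)
obs 7: x=-1 → posterior Normal(-16/17, 9/34)
obs 8: x=1 → posterior Normal(-14/19, 9/38)

mu_0=-14/19, tau_0^2=9/38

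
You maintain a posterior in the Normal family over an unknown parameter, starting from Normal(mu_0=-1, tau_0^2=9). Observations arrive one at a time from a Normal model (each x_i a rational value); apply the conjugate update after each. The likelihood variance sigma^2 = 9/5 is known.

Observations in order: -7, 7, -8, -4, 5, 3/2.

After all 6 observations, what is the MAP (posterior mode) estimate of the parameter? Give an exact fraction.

-57/62

obs 1: x=-7 → posterior Normal(-6, 3/2)
obs 2: x=7 → posterior Normal(-1/11, 9/11)
obs 3: x=-8 → posterior Normal(-41/16, 9/16)
obs 4: x=-4 → posterior Normal(-61/21, 3/7)
obs 5: x=5 → posterior Normal(-18/13, 9/26)
obs 6: x=3/2 → posterior Normal(-57/62, 9/31)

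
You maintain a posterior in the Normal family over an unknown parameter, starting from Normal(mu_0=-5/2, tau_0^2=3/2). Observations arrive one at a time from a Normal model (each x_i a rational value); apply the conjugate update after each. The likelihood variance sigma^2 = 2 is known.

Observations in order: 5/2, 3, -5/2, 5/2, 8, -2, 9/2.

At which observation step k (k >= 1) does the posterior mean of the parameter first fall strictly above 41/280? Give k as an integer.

k = 2

obs 1: x=5/2 → posterior Normal(-5/14, 6/7)
obs 2: x=3 → posterior Normal(13/20, 3/5)
obs 3: x=-5/2 → posterior Normal(-1/13, 6/13)
obs 4: x=5/2 → posterior Normal(13/32, 3/8)
obs 5: x=8 → posterior Normal(61/38, 6/19)
obs 6: x=-2 → posterior Normal(49/44, 3/11)
obs 7: x=9/2 → posterior Normal(38/25, 6/25)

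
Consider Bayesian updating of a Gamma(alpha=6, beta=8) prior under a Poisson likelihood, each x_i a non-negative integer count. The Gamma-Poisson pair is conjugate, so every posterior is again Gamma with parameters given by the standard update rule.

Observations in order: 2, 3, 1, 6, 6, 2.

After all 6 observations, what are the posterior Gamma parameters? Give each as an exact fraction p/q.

alpha=26, beta=14

obs 1: x=2 → posterior Gamma(8, 9)
obs 2: x=3 → posterior Gamma(11, 10)
obs 3: x=1 → posterior Gamma(12, 11)
obs 4: x=6 → posterior Gamma(18, 12)
obs 5: x=6 → posterior Gamma(24, 13)
obs 6: x=2 → posterior Gamma(26, 14)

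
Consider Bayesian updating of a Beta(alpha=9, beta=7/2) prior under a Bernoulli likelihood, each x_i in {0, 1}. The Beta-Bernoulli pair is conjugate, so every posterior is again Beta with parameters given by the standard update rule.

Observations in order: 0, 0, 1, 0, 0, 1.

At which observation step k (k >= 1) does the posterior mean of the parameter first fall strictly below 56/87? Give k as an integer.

k = 2

obs 1: x=0 → posterior Beta(9, 9/2)
obs 2: x=0 → posterior Beta(9, 11/2)
obs 3: x=1 → posterior Beta(10, 11/2)
obs 4: x=0 → posterior Beta(10, 13/2)
obs 5: x=0 → posterior Beta(10, 15/2)
obs 6: x=1 → posterior Beta(11, 15/2)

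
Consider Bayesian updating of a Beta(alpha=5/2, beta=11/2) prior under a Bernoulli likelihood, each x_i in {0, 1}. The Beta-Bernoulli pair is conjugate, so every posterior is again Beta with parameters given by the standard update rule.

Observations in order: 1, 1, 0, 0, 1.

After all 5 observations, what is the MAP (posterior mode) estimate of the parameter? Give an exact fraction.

9/22

obs 1: x=1 → posterior Beta(7/2, 11/2)
obs 2: x=1 → posterior Beta(9/2, 11/2)
obs 3: x=0 → posterior Beta(9/2, 13/2)
obs 4: x=0 → posterior Beta(9/2, 15/2)
obs 5: x=1 → posterior Beta(11/2, 15/2)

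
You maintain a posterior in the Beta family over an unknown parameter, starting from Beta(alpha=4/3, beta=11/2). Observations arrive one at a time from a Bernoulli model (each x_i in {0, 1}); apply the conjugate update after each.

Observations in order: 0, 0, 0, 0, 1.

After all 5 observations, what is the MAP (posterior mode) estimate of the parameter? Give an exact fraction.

obs 1: x=0 → posterior Beta(4/3, 13/2)
obs 2: x=0 → posterior Beta(4/3, 15/2)
obs 3: x=0 → posterior Beta(4/3, 17/2)
obs 4: x=0 → posterior Beta(4/3, 19/2)
obs 5: x=1 → posterior Beta(7/3, 19/2)

8/59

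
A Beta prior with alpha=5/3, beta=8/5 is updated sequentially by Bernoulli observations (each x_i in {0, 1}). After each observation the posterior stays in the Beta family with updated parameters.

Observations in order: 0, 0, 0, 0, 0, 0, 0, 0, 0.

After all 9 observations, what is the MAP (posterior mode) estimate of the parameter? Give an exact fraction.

obs 1: x=0 → posterior Beta(5/3, 13/5)
obs 2: x=0 → posterior Beta(5/3, 18/5)
obs 3: x=0 → posterior Beta(5/3, 23/5)
obs 4: x=0 → posterior Beta(5/3, 28/5)
obs 5: x=0 → posterior Beta(5/3, 33/5)
obs 6: x=0 → posterior Beta(5/3, 38/5)
obs 7: x=0 → posterior Beta(5/3, 43/5)
obs 8: x=0 → posterior Beta(5/3, 48/5)
obs 9: x=0 → posterior Beta(5/3, 53/5)

5/77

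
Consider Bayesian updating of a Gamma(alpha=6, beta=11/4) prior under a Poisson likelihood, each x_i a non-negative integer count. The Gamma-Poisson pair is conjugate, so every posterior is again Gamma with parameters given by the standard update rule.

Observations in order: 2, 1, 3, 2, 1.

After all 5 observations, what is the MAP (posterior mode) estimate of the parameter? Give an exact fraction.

obs 1: x=2 → posterior Gamma(8, 15/4)
obs 2: x=1 → posterior Gamma(9, 19/4)
obs 3: x=3 → posterior Gamma(12, 23/4)
obs 4: x=2 → posterior Gamma(14, 27/4)
obs 5: x=1 → posterior Gamma(15, 31/4)

56/31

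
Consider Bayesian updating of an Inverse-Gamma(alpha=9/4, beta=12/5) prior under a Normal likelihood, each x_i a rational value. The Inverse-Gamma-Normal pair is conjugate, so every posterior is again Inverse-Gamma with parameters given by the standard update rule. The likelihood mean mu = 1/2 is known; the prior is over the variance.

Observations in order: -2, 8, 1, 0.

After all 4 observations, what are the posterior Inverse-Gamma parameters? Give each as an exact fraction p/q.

obs 1: x=-2 → posterior Inverse-Gamma(11/4, 221/40)
obs 2: x=8 → posterior Inverse-Gamma(13/4, 673/20)
obs 3: x=1 → posterior Inverse-Gamma(15/4, 1351/40)
obs 4: x=0 → posterior Inverse-Gamma(17/4, 339/10)

alpha=17/4, beta=339/10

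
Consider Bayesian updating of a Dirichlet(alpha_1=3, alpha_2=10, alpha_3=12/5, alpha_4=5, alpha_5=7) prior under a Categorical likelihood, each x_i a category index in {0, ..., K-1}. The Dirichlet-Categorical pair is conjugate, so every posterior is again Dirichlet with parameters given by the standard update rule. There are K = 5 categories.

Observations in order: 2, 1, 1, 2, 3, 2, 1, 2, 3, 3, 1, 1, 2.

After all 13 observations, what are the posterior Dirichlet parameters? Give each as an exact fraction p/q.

obs 1: x=2 → posterior Dirichlet(3, 10, 17/5, 5, 7)
obs 2: x=1 → posterior Dirichlet(3, 11, 17/5, 5, 7)
obs 3: x=1 → posterior Dirichlet(3, 12, 17/5, 5, 7)
obs 4: x=2 → posterior Dirichlet(3, 12, 22/5, 5, 7)
obs 5: x=3 → posterior Dirichlet(3, 12, 22/5, 6, 7)
obs 6: x=2 → posterior Dirichlet(3, 12, 27/5, 6, 7)
obs 7: x=1 → posterior Dirichlet(3, 13, 27/5, 6, 7)
obs 8: x=2 → posterior Dirichlet(3, 13, 32/5, 6, 7)
obs 9: x=3 → posterior Dirichlet(3, 13, 32/5, 7, 7)
obs 10: x=3 → posterior Dirichlet(3, 13, 32/5, 8, 7)
obs 11: x=1 → posterior Dirichlet(3, 14, 32/5, 8, 7)
obs 12: x=1 → posterior Dirichlet(3, 15, 32/5, 8, 7)
obs 13: x=2 → posterior Dirichlet(3, 15, 37/5, 8, 7)

alpha_1=3, alpha_2=15, alpha_3=37/5, alpha_4=8, alpha_5=7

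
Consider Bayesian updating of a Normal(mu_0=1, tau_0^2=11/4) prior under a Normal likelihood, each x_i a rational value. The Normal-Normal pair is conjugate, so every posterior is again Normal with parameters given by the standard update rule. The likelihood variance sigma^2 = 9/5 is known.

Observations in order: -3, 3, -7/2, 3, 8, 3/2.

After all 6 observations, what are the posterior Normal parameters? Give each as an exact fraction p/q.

mu_0=177/122, tau_0^2=33/122

obs 1: x=-3 → posterior Normal(-129/91, 99/91)
obs 2: x=3 → posterior Normal(18/73, 99/146)
obs 3: x=-7/2 → posterior Normal(-313/402, 33/67)
obs 4: x=3 → posterior Normal(17/512, 99/256)
obs 5: x=8 → posterior Normal(897/622, 99/311)
obs 6: x=3/2 → posterior Normal(177/122, 33/122)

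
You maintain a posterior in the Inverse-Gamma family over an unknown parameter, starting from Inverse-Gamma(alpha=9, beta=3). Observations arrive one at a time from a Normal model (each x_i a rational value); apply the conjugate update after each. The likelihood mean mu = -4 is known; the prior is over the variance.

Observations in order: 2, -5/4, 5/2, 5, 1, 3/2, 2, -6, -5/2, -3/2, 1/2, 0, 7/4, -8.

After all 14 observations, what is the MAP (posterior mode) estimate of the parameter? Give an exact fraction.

2895/272

obs 1: x=2 → posterior Inverse-Gamma(19/2, 21)
obs 2: x=-5/4 → posterior Inverse-Gamma(10, 793/32)
obs 3: x=5/2 → posterior Inverse-Gamma(21/2, 1469/32)
obs 4: x=5 → posterior Inverse-Gamma(11, 2765/32)
obs 5: x=1 → posterior Inverse-Gamma(23/2, 3165/32)
obs 6: x=3/2 → posterior Inverse-Gamma(12, 3649/32)
obs 7: x=2 → posterior Inverse-Gamma(25/2, 4225/32)
obs 8: x=-6 → posterior Inverse-Gamma(13, 4289/32)
obs 9: x=-5/2 → posterior Inverse-Gamma(27/2, 4325/32)
obs 10: x=-3/2 → posterior Inverse-Gamma(14, 4425/32)
obs 11: x=1/2 → posterior Inverse-Gamma(29/2, 4749/32)
obs 12: x=0 → posterior Inverse-Gamma(15, 5005/32)
obs 13: x=7/4 → posterior Inverse-Gamma(31/2, 2767/16)
obs 14: x=-8 → posterior Inverse-Gamma(16, 2895/16)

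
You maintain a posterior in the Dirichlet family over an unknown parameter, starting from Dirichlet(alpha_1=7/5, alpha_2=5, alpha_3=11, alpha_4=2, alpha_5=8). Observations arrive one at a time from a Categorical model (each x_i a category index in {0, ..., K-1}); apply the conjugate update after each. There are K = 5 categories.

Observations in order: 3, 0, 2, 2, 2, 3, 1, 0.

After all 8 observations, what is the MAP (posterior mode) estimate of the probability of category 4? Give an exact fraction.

35/152

obs 1: x=3 → posterior Dirichlet(7/5, 5, 11, 3, 8)
obs 2: x=0 → posterior Dirichlet(12/5, 5, 11, 3, 8)
obs 3: x=2 → posterior Dirichlet(12/5, 5, 12, 3, 8)
obs 4: x=2 → posterior Dirichlet(12/5, 5, 13, 3, 8)
obs 5: x=2 → posterior Dirichlet(12/5, 5, 14, 3, 8)
obs 6: x=3 → posterior Dirichlet(12/5, 5, 14, 4, 8)
obs 7: x=1 → posterior Dirichlet(12/5, 6, 14, 4, 8)
obs 8: x=0 → posterior Dirichlet(17/5, 6, 14, 4, 8)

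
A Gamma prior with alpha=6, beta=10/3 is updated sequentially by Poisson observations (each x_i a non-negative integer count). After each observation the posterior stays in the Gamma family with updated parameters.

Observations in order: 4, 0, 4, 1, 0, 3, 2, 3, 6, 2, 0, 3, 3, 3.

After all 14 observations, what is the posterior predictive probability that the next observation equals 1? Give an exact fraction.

10479606778106208964500451515514342710695691358659740805219158404890624/45279358459987221964618849268287351617276826800662092864513397216796875

obs 1: x=4 → posterior Gamma(10, 13/3)
obs 2: x=0 → posterior Gamma(10, 16/3)
obs 3: x=4 → posterior Gamma(14, 19/3)
obs 4: x=1 → posterior Gamma(15, 22/3)
obs 5: x=0 → posterior Gamma(15, 25/3)
obs 6: x=3 → posterior Gamma(18, 28/3)
obs 7: x=2 → posterior Gamma(20, 31/3)
obs 8: x=3 → posterior Gamma(23, 34/3)
obs 9: x=6 → posterior Gamma(29, 37/3)
obs 10: x=2 → posterior Gamma(31, 40/3)
obs 11: x=0 → posterior Gamma(31, 43/3)
obs 12: x=3 → posterior Gamma(34, 46/3)
obs 13: x=3 → posterior Gamma(37, 49/3)
obs 14: x=3 → posterior Gamma(40, 52/3)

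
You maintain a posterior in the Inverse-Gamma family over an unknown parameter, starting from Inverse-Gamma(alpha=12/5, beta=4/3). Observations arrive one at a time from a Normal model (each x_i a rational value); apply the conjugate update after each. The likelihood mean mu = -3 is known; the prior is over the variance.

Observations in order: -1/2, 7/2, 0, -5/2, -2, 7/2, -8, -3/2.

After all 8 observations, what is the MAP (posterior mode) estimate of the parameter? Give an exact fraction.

7855/888

obs 1: x=-1/2 → posterior Inverse-Gamma(29/10, 107/24)
obs 2: x=7/2 → posterior Inverse-Gamma(17/5, 307/12)
obs 3: x=0 → posterior Inverse-Gamma(39/10, 361/12)
obs 4: x=-5/2 → posterior Inverse-Gamma(22/5, 725/24)
obs 5: x=-2 → posterior Inverse-Gamma(49/10, 737/24)
obs 6: x=7/2 → posterior Inverse-Gamma(27/5, 311/6)
obs 7: x=-8 → posterior Inverse-Gamma(59/10, 193/3)
obs 8: x=-3/2 → posterior Inverse-Gamma(32/5, 1571/24)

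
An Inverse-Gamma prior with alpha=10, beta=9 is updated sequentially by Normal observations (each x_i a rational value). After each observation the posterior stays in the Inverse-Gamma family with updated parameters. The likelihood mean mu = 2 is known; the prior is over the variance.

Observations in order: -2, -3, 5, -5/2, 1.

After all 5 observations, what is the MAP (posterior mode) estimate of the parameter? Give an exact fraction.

119/36

obs 1: x=-2 → posterior Inverse-Gamma(21/2, 17)
obs 2: x=-3 → posterior Inverse-Gamma(11, 59/2)
obs 3: x=5 → posterior Inverse-Gamma(23/2, 34)
obs 4: x=-5/2 → posterior Inverse-Gamma(12, 353/8)
obs 5: x=1 → posterior Inverse-Gamma(25/2, 357/8)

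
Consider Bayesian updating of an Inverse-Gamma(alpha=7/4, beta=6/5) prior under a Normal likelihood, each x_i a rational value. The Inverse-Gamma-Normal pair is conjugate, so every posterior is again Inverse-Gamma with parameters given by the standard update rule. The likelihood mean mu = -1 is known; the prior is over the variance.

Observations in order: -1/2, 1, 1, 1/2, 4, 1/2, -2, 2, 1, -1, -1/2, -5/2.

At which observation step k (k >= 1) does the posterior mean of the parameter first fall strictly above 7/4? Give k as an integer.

k = 2

obs 1: x=-1/2 → posterior Inverse-Gamma(9/4, 53/40)
obs 2: x=1 → posterior Inverse-Gamma(11/4, 133/40)
obs 3: x=1 → posterior Inverse-Gamma(13/4, 213/40)
obs 4: x=1/2 → posterior Inverse-Gamma(15/4, 129/20)
obs 5: x=4 → posterior Inverse-Gamma(17/4, 379/20)
obs 6: x=1/2 → posterior Inverse-Gamma(19/4, 803/40)
obs 7: x=-2 → posterior Inverse-Gamma(21/4, 823/40)
obs 8: x=2 → posterior Inverse-Gamma(23/4, 1003/40)
obs 9: x=1 → posterior Inverse-Gamma(25/4, 1083/40)
obs 10: x=-1 → posterior Inverse-Gamma(27/4, 1083/40)
obs 11: x=-1/2 → posterior Inverse-Gamma(29/4, 136/5)
obs 12: x=-5/2 → posterior Inverse-Gamma(31/4, 1133/40)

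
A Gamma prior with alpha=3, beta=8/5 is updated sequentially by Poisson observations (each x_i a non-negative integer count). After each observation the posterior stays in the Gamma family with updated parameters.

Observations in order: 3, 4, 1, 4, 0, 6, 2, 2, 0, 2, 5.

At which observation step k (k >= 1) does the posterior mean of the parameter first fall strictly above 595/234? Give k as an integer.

k = 2

obs 1: x=3 → posterior Gamma(6, 13/5)
obs 2: x=4 → posterior Gamma(10, 18/5)
obs 3: x=1 → posterior Gamma(11, 23/5)
obs 4: x=4 → posterior Gamma(15, 28/5)
obs 5: x=0 → posterior Gamma(15, 33/5)
obs 6: x=6 → posterior Gamma(21, 38/5)
obs 7: x=2 → posterior Gamma(23, 43/5)
obs 8: x=2 → posterior Gamma(25, 48/5)
obs 9: x=0 → posterior Gamma(25, 53/5)
obs 10: x=2 → posterior Gamma(27, 58/5)
obs 11: x=5 → posterior Gamma(32, 63/5)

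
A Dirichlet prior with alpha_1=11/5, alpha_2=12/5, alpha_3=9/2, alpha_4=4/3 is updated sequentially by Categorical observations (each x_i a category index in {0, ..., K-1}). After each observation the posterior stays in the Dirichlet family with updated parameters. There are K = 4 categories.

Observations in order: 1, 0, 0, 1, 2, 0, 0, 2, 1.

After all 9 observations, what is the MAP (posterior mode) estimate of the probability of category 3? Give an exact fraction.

10/463

obs 1: x=1 → posterior Dirichlet(11/5, 17/5, 9/2, 4/3)
obs 2: x=0 → posterior Dirichlet(16/5, 17/5, 9/2, 4/3)
obs 3: x=0 → posterior Dirichlet(21/5, 17/5, 9/2, 4/3)
obs 4: x=1 → posterior Dirichlet(21/5, 22/5, 9/2, 4/3)
obs 5: x=2 → posterior Dirichlet(21/5, 22/5, 11/2, 4/3)
obs 6: x=0 → posterior Dirichlet(26/5, 22/5, 11/2, 4/3)
obs 7: x=0 → posterior Dirichlet(31/5, 22/5, 11/2, 4/3)
obs 8: x=2 → posterior Dirichlet(31/5, 22/5, 13/2, 4/3)
obs 9: x=1 → posterior Dirichlet(31/5, 27/5, 13/2, 4/3)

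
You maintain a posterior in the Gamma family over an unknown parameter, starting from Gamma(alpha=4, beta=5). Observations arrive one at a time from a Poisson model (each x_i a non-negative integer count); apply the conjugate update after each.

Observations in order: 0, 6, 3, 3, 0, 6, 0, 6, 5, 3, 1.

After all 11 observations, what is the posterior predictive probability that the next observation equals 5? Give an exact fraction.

obs 1: x=0 → posterior Gamma(4, 6)
obs 2: x=6 → posterior Gamma(10, 7)
obs 3: x=3 → posterior Gamma(13, 8)
obs 4: x=3 → posterior Gamma(16, 9)
obs 5: x=0 → posterior Gamma(16, 10)
obs 6: x=6 → posterior Gamma(22, 11)
obs 7: x=0 → posterior Gamma(22, 12)
obs 8: x=6 → posterior Gamma(28, 13)
obs 9: x=5 → posterior Gamma(33, 14)
obs 10: x=3 → posterior Gamma(36, 15)
obs 11: x=1 → posterior Gamma(37, 16)

267394141604615230736329347233378189053739388633088/4773695331839566234818968439734627784374274207965089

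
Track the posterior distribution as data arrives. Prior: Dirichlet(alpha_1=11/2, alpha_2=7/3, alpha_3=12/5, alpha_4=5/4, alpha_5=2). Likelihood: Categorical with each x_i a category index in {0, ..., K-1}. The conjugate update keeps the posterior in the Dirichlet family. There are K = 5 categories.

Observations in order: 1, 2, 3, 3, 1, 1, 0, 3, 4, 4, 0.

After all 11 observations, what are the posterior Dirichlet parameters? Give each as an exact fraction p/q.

alpha_1=15/2, alpha_2=16/3, alpha_3=17/5, alpha_4=17/4, alpha_5=4

obs 1: x=1 → posterior Dirichlet(11/2, 10/3, 12/5, 5/4, 2)
obs 2: x=2 → posterior Dirichlet(11/2, 10/3, 17/5, 5/4, 2)
obs 3: x=3 → posterior Dirichlet(11/2, 10/3, 17/5, 9/4, 2)
obs 4: x=3 → posterior Dirichlet(11/2, 10/3, 17/5, 13/4, 2)
obs 5: x=1 → posterior Dirichlet(11/2, 13/3, 17/5, 13/4, 2)
obs 6: x=1 → posterior Dirichlet(11/2, 16/3, 17/5, 13/4, 2)
obs 7: x=0 → posterior Dirichlet(13/2, 16/3, 17/5, 13/4, 2)
obs 8: x=3 → posterior Dirichlet(13/2, 16/3, 17/5, 17/4, 2)
obs 9: x=4 → posterior Dirichlet(13/2, 16/3, 17/5, 17/4, 3)
obs 10: x=4 → posterior Dirichlet(13/2, 16/3, 17/5, 17/4, 4)
obs 11: x=0 → posterior Dirichlet(15/2, 16/3, 17/5, 17/4, 4)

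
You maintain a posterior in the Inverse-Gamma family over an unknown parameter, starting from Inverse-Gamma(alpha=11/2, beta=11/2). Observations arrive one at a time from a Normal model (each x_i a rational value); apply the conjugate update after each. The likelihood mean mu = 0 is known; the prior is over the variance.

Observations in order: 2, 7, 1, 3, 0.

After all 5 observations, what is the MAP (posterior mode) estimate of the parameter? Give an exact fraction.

obs 1: x=2 → posterior Inverse-Gamma(6, 15/2)
obs 2: x=7 → posterior Inverse-Gamma(13/2, 32)
obs 3: x=1 → posterior Inverse-Gamma(7, 65/2)
obs 4: x=3 → posterior Inverse-Gamma(15/2, 37)
obs 5: x=0 → posterior Inverse-Gamma(8, 37)

37/9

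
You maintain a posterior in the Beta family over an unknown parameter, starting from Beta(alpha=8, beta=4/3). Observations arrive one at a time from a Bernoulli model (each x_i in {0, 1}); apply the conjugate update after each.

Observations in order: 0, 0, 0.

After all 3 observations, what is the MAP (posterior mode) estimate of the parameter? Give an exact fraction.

21/31

obs 1: x=0 → posterior Beta(8, 7/3)
obs 2: x=0 → posterior Beta(8, 10/3)
obs 3: x=0 → posterior Beta(8, 13/3)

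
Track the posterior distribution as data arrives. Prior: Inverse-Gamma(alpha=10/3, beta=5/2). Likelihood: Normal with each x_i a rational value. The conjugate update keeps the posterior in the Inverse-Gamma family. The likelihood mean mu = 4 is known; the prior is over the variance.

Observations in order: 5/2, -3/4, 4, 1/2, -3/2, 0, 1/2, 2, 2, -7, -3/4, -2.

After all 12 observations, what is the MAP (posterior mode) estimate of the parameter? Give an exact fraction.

obs 1: x=5/2 → posterior Inverse-Gamma(23/6, 29/8)
obs 2: x=-3/4 → posterior Inverse-Gamma(13/3, 477/32)
obs 3: x=4 → posterior Inverse-Gamma(29/6, 477/32)
obs 4: x=1/2 → posterior Inverse-Gamma(16/3, 673/32)
obs 5: x=-3/2 → posterior Inverse-Gamma(35/6, 1157/32)
obs 6: x=0 → posterior Inverse-Gamma(19/3, 1413/32)
obs 7: x=1/2 → posterior Inverse-Gamma(41/6, 1609/32)
obs 8: x=2 → posterior Inverse-Gamma(22/3, 1673/32)
obs 9: x=2 → posterior Inverse-Gamma(47/6, 1737/32)
obs 10: x=-7 → posterior Inverse-Gamma(25/3, 3673/32)
obs 11: x=-3/4 → posterior Inverse-Gamma(53/6, 2017/16)
obs 12: x=-2 → posterior Inverse-Gamma(28/3, 2305/16)

6915/496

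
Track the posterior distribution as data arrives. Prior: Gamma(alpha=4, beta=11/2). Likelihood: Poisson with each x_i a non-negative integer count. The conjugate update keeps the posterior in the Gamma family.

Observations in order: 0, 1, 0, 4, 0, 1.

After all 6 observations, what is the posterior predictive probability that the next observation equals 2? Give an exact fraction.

1822766493400556/11920928955078125

obs 1: x=0 → posterior Gamma(4, 13/2)
obs 2: x=1 → posterior Gamma(5, 15/2)
obs 3: x=0 → posterior Gamma(5, 17/2)
obs 4: x=4 → posterior Gamma(9, 19/2)
obs 5: x=0 → posterior Gamma(9, 21/2)
obs 6: x=1 → posterior Gamma(10, 23/2)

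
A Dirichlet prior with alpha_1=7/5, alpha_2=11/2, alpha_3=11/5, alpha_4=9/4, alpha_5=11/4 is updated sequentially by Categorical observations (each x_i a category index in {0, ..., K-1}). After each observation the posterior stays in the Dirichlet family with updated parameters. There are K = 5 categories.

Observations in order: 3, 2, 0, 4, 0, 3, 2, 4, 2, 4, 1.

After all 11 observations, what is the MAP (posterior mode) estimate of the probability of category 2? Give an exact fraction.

14/67

obs 1: x=3 → posterior Dirichlet(7/5, 11/2, 11/5, 13/4, 11/4)
obs 2: x=2 → posterior Dirichlet(7/5, 11/2, 16/5, 13/4, 11/4)
obs 3: x=0 → posterior Dirichlet(12/5, 11/2, 16/5, 13/4, 11/4)
obs 4: x=4 → posterior Dirichlet(12/5, 11/2, 16/5, 13/4, 15/4)
obs 5: x=0 → posterior Dirichlet(17/5, 11/2, 16/5, 13/4, 15/4)
obs 6: x=3 → posterior Dirichlet(17/5, 11/2, 16/5, 17/4, 15/4)
obs 7: x=2 → posterior Dirichlet(17/5, 11/2, 21/5, 17/4, 15/4)
obs 8: x=4 → posterior Dirichlet(17/5, 11/2, 21/5, 17/4, 19/4)
obs 9: x=2 → posterior Dirichlet(17/5, 11/2, 26/5, 17/4, 19/4)
obs 10: x=4 → posterior Dirichlet(17/5, 11/2, 26/5, 17/4, 23/4)
obs 11: x=1 → posterior Dirichlet(17/5, 13/2, 26/5, 17/4, 23/4)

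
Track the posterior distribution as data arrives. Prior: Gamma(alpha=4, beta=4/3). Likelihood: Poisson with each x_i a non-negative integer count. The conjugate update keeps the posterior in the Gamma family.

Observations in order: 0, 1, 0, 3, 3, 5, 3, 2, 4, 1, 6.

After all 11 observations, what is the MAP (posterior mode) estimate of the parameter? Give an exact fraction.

obs 1: x=0 → posterior Gamma(4, 7/3)
obs 2: x=1 → posterior Gamma(5, 10/3)
obs 3: x=0 → posterior Gamma(5, 13/3)
obs 4: x=3 → posterior Gamma(8, 16/3)
obs 5: x=3 → posterior Gamma(11, 19/3)
obs 6: x=5 → posterior Gamma(16, 22/3)
obs 7: x=3 → posterior Gamma(19, 25/3)
obs 8: x=2 → posterior Gamma(21, 28/3)
obs 9: x=4 → posterior Gamma(25, 31/3)
obs 10: x=1 → posterior Gamma(26, 34/3)
obs 11: x=6 → posterior Gamma(32, 37/3)

93/37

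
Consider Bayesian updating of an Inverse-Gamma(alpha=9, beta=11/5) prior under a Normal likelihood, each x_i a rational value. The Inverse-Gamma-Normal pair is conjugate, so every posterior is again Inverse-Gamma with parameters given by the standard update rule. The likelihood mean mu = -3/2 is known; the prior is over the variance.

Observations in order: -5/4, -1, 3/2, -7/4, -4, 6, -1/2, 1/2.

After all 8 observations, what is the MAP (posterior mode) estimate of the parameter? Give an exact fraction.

3251/1120

obs 1: x=-5/4 → posterior Inverse-Gamma(19/2, 357/160)
obs 2: x=-1 → posterior Inverse-Gamma(10, 377/160)
obs 3: x=3/2 → posterior Inverse-Gamma(21/2, 1097/160)
obs 4: x=-7/4 → posterior Inverse-Gamma(11, 551/80)
obs 5: x=-4 → posterior Inverse-Gamma(23/2, 801/80)
obs 6: x=6 → posterior Inverse-Gamma(12, 3051/80)
obs 7: x=-1/2 → posterior Inverse-Gamma(25/2, 3091/80)
obs 8: x=1/2 → posterior Inverse-Gamma(13, 3251/80)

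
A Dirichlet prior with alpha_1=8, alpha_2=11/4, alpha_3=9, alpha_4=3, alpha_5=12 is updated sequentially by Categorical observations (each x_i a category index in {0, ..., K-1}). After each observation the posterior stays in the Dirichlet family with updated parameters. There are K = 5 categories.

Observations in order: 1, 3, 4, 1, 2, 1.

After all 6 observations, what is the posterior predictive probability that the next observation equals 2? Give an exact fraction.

40/163

obs 1: x=1 → posterior Dirichlet(8, 15/4, 9, 3, 12)
obs 2: x=3 → posterior Dirichlet(8, 15/4, 9, 4, 12)
obs 3: x=4 → posterior Dirichlet(8, 15/4, 9, 4, 13)
obs 4: x=1 → posterior Dirichlet(8, 19/4, 9, 4, 13)
obs 5: x=2 → posterior Dirichlet(8, 19/4, 10, 4, 13)
obs 6: x=1 → posterior Dirichlet(8, 23/4, 10, 4, 13)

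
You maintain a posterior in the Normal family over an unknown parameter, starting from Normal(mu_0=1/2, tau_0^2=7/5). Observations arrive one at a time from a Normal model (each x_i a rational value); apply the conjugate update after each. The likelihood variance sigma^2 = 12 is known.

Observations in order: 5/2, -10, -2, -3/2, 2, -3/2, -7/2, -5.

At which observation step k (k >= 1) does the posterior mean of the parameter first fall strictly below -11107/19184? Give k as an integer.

k = 7

obs 1: x=5/2 → posterior Normal(95/134, 84/67)
obs 2: x=-10 → posterior Normal(-45/148, 42/37)
obs 3: x=-2 → posterior Normal(-73/162, 28/27)
obs 4: x=-3/2 → posterior Normal(-47/88, 21/22)
obs 5: x=2 → posterior Normal(-33/95, 84/95)
obs 6: x=-3/2 → posterior Normal(-29/68, 14/17)
obs 7: x=-7/2 → posterior Normal(-68/109, 84/109)
obs 8: x=-5 → posterior Normal(-103/116, 21/29)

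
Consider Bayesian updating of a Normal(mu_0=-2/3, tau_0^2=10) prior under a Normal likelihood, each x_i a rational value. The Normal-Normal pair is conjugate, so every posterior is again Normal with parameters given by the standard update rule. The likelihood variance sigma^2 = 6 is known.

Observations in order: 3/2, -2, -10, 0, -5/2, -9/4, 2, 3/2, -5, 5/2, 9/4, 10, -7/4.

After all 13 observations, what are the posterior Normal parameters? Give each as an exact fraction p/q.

mu_0=-83/272, tau_0^2=15/34

obs 1: x=3/2 → posterior Normal(11/16, 15/4)
obs 2: x=-2 → posterior Normal(-9/26, 30/13)
obs 3: x=-10 → posterior Normal(-109/36, 5/3)
obs 4: x=0 → posterior Normal(-109/46, 30/23)
obs 5: x=-5/2 → posterior Normal(-67/28, 15/14)
obs 6: x=-9/4 → posterior Normal(-313/132, 10/11)
obs 7: x=2 → posterior Normal(-273/152, 15/19)
obs 8: x=3/2 → posterior Normal(-243/172, 30/43)
obs 9: x=-5 → posterior Normal(-343/192, 5/8)
obs 10: x=5/2 → posterior Normal(-293/212, 30/53)
obs 11: x=9/4 → posterior Normal(-31/29, 15/29)
obs 12: x=10 → posterior Normal(-4/21, 10/21)
obs 13: x=-7/4 → posterior Normal(-83/272, 15/34)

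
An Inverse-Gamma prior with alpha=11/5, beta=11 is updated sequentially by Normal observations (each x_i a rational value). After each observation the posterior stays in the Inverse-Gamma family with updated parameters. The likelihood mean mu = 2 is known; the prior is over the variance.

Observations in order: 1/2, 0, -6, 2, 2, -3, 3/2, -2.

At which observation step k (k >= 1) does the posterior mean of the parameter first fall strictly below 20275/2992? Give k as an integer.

k = 2

obs 1: x=1/2 → posterior Inverse-Gamma(27/10, 97/8)
obs 2: x=0 → posterior Inverse-Gamma(16/5, 113/8)
obs 3: x=-6 → posterior Inverse-Gamma(37/10, 369/8)
obs 4: x=2 → posterior Inverse-Gamma(21/5, 369/8)
obs 5: x=2 → posterior Inverse-Gamma(47/10, 369/8)
obs 6: x=-3 → posterior Inverse-Gamma(26/5, 469/8)
obs 7: x=3/2 → posterior Inverse-Gamma(57/10, 235/4)
obs 8: x=-2 → posterior Inverse-Gamma(31/5, 267/4)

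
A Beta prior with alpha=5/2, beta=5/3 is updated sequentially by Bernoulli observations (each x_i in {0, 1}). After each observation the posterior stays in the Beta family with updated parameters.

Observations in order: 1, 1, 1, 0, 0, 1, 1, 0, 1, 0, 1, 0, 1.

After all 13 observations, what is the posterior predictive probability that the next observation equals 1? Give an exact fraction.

obs 1: x=1 → posterior Beta(7/2, 5/3)
obs 2: x=1 → posterior Beta(9/2, 5/3)
obs 3: x=1 → posterior Beta(11/2, 5/3)
obs 4: x=0 → posterior Beta(11/2, 8/3)
obs 5: x=0 → posterior Beta(11/2, 11/3)
obs 6: x=1 → posterior Beta(13/2, 11/3)
obs 7: x=1 → posterior Beta(15/2, 11/3)
obs 8: x=0 → posterior Beta(15/2, 14/3)
obs 9: x=1 → posterior Beta(17/2, 14/3)
obs 10: x=0 → posterior Beta(17/2, 17/3)
obs 11: x=1 → posterior Beta(19/2, 17/3)
obs 12: x=0 → posterior Beta(19/2, 20/3)
obs 13: x=1 → posterior Beta(21/2, 20/3)

63/103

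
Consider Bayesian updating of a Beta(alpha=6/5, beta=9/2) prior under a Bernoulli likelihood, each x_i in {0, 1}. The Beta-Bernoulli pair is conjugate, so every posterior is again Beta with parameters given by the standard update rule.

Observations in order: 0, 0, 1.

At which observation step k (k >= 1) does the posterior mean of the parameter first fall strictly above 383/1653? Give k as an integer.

k = 3

obs 1: x=0 → posterior Beta(6/5, 11/2)
obs 2: x=0 → posterior Beta(6/5, 13/2)
obs 3: x=1 → posterior Beta(11/5, 13/2)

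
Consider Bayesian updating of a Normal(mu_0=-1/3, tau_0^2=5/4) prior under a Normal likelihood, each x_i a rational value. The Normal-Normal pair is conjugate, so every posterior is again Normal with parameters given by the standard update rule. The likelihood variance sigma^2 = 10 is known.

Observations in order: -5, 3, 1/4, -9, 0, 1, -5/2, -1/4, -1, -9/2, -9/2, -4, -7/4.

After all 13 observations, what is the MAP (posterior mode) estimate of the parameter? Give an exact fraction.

obs 1: x=-5 → posterior Normal(-23/27, 10/9)
obs 2: x=3 → posterior Normal(-7/15, 1)
obs 3: x=1/4 → posterior Normal(-53/132, 10/11)
obs 4: x=-9 → posterior Normal(-161/144, 5/6)
obs 5: x=0 → posterior Normal(-161/156, 10/13)
obs 6: x=1 → posterior Normal(-149/168, 5/7)
obs 7: x=-5/2 → posterior Normal(-179/180, 2/3)
obs 8: x=-1/4 → posterior Normal(-91/96, 5/8)
obs 9: x=-1 → posterior Normal(-97/102, 10/17)
obs 10: x=-9/2 → posterior Normal(-31/27, 5/9)
obs 11: x=-9/2 → posterior Normal(-151/114, 10/19)
obs 12: x=-4 → posterior Normal(-35/24, 1/2)
obs 13: x=-7/4 → posterior Normal(-53/36, 10/21)

-53/36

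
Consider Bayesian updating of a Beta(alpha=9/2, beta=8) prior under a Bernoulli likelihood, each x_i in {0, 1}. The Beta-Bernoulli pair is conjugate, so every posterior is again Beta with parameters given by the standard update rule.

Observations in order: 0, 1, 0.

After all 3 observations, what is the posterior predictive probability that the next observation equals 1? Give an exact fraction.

obs 1: x=0 → posterior Beta(9/2, 9)
obs 2: x=1 → posterior Beta(11/2, 9)
obs 3: x=0 → posterior Beta(11/2, 10)

11/31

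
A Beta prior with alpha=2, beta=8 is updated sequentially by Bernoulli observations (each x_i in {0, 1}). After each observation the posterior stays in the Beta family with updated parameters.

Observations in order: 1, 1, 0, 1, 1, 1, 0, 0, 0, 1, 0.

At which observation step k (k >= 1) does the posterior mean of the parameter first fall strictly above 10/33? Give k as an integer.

k = 2

obs 1: x=1 → posterior Beta(3, 8)
obs 2: x=1 → posterior Beta(4, 8)
obs 3: x=0 → posterior Beta(4, 9)
obs 4: x=1 → posterior Beta(5, 9)
obs 5: x=1 → posterior Beta(6, 9)
obs 6: x=1 → posterior Beta(7, 9)
obs 7: x=0 → posterior Beta(7, 10)
obs 8: x=0 → posterior Beta(7, 11)
obs 9: x=0 → posterior Beta(7, 12)
obs 10: x=1 → posterior Beta(8, 12)
obs 11: x=0 → posterior Beta(8, 13)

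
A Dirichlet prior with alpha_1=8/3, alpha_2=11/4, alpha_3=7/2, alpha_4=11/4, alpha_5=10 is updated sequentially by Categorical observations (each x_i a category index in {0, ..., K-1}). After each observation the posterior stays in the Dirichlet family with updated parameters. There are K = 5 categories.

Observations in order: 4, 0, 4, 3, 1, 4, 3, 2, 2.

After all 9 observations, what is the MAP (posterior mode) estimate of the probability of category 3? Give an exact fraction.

45/308

obs 1: x=4 → posterior Dirichlet(8/3, 11/4, 7/2, 11/4, 11)
obs 2: x=0 → posterior Dirichlet(11/3, 11/4, 7/2, 11/4, 11)
obs 3: x=4 → posterior Dirichlet(11/3, 11/4, 7/2, 11/4, 12)
obs 4: x=3 → posterior Dirichlet(11/3, 11/4, 7/2, 15/4, 12)
obs 5: x=1 → posterior Dirichlet(11/3, 15/4, 7/2, 15/4, 12)
obs 6: x=4 → posterior Dirichlet(11/3, 15/4, 7/2, 15/4, 13)
obs 7: x=3 → posterior Dirichlet(11/3, 15/4, 7/2, 19/4, 13)
obs 8: x=2 → posterior Dirichlet(11/3, 15/4, 9/2, 19/4, 13)
obs 9: x=2 → posterior Dirichlet(11/3, 15/4, 11/2, 19/4, 13)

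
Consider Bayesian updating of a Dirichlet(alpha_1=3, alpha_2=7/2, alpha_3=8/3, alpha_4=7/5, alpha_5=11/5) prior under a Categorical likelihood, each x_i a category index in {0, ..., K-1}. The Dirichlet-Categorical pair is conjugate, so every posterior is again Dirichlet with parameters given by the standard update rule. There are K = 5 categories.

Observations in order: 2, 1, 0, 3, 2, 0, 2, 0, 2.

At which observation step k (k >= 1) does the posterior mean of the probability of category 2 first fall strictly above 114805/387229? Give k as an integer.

k = 9

obs 1: x=2 → posterior Dirichlet(3, 7/2, 11/3, 7/5, 11/5)
obs 2: x=1 → posterior Dirichlet(3, 9/2, 11/3, 7/5, 11/5)
obs 3: x=0 → posterior Dirichlet(4, 9/2, 11/3, 7/5, 11/5)
obs 4: x=3 → posterior Dirichlet(4, 9/2, 11/3, 12/5, 11/5)
obs 5: x=2 → posterior Dirichlet(4, 9/2, 14/3, 12/5, 11/5)
obs 6: x=0 → posterior Dirichlet(5, 9/2, 14/3, 12/5, 11/5)
obs 7: x=2 → posterior Dirichlet(5, 9/2, 17/3, 12/5, 11/5)
obs 8: x=0 → posterior Dirichlet(6, 9/2, 17/3, 12/5, 11/5)
obs 9: x=2 → posterior Dirichlet(6, 9/2, 20/3, 12/5, 11/5)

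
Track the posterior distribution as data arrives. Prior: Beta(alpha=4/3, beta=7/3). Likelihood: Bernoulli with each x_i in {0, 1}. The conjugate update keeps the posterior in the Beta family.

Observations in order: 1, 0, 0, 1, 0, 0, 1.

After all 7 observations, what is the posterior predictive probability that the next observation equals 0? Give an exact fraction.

19/32

obs 1: x=1 → posterior Beta(7/3, 7/3)
obs 2: x=0 → posterior Beta(7/3, 10/3)
obs 3: x=0 → posterior Beta(7/3, 13/3)
obs 4: x=1 → posterior Beta(10/3, 13/3)
obs 5: x=0 → posterior Beta(10/3, 16/3)
obs 6: x=0 → posterior Beta(10/3, 19/3)
obs 7: x=1 → posterior Beta(13/3, 19/3)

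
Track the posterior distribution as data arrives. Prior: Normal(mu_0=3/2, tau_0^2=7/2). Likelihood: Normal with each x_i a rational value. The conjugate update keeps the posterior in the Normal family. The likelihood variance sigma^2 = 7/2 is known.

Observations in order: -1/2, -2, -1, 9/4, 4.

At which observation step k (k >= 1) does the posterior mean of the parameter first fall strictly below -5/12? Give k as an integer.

obs 1: x=-1/2 → posterior Normal(1/2, 7/4)
obs 2: x=-2 → posterior Normal(-1/3, 7/6)
obs 3: x=-1 → posterior Normal(-1/2, 7/8)
obs 4: x=9/4 → posterior Normal(1/20, 7/10)
obs 5: x=4 → posterior Normal(17/24, 7/12)

k = 3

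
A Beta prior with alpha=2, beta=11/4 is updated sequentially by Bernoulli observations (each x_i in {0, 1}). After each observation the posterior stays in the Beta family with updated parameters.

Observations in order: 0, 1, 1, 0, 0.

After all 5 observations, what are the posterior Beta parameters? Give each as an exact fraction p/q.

alpha=4, beta=23/4

obs 1: x=0 → posterior Beta(2, 15/4)
obs 2: x=1 → posterior Beta(3, 15/4)
obs 3: x=1 → posterior Beta(4, 15/4)
obs 4: x=0 → posterior Beta(4, 19/4)
obs 5: x=0 → posterior Beta(4, 23/4)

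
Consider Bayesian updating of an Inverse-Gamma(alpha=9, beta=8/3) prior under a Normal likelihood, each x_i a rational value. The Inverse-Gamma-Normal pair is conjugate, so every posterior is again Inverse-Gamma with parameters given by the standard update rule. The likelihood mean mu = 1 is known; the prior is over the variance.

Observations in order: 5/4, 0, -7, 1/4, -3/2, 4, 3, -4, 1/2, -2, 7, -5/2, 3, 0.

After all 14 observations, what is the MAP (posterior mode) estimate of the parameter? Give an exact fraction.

obs 1: x=5/4 → posterior Inverse-Gamma(19/2, 259/96)
obs 2: x=0 → posterior Inverse-Gamma(10, 307/96)
obs 3: x=-7 → posterior Inverse-Gamma(21/2, 3379/96)
obs 4: x=1/4 → posterior Inverse-Gamma(11, 1703/48)
obs 5: x=-3/2 → posterior Inverse-Gamma(23/2, 1853/48)
obs 6: x=4 → posterior Inverse-Gamma(12, 2069/48)
obs 7: x=3 → posterior Inverse-Gamma(25/2, 2165/48)
obs 8: x=-4 → posterior Inverse-Gamma(13, 2765/48)
obs 9: x=1/2 → posterior Inverse-Gamma(27/2, 2771/48)
obs 10: x=-2 → posterior Inverse-Gamma(14, 2987/48)
obs 11: x=7 → posterior Inverse-Gamma(29/2, 3851/48)
obs 12: x=-5/2 → posterior Inverse-Gamma(15, 4145/48)
obs 13: x=3 → posterior Inverse-Gamma(31/2, 4241/48)
obs 14: x=0 → posterior Inverse-Gamma(16, 4265/48)

4265/816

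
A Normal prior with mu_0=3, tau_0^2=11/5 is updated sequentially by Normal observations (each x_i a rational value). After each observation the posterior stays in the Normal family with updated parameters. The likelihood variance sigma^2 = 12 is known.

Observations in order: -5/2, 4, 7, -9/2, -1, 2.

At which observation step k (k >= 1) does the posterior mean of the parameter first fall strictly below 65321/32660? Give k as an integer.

obs 1: x=-5/2 → posterior Normal(305/142, 132/71)
obs 2: x=4 → posterior Normal(393/164, 66/41)
obs 3: x=7 → posterior Normal(547/186, 44/31)
obs 4: x=-9/2 → posterior Normal(28/13, 33/26)
obs 5: x=-1 → posterior Normal(213/115, 132/115)
obs 6: x=2 → posterior Normal(235/126, 22/21)

k = 5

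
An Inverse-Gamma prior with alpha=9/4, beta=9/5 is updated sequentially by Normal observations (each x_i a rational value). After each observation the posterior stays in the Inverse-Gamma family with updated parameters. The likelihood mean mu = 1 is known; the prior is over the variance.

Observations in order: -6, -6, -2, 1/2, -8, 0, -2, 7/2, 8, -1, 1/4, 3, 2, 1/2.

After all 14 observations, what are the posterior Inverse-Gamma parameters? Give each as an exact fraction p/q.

alpha=37/4, beta=21353/160

obs 1: x=-6 → posterior Inverse-Gamma(11/4, 263/10)
obs 2: x=-6 → posterior Inverse-Gamma(13/4, 254/5)
obs 3: x=-2 → posterior Inverse-Gamma(15/4, 553/10)
obs 4: x=1/2 → posterior Inverse-Gamma(17/4, 2217/40)
obs 5: x=-8 → posterior Inverse-Gamma(19/4, 3837/40)
obs 6: x=0 → posterior Inverse-Gamma(21/4, 3857/40)
obs 7: x=-2 → posterior Inverse-Gamma(23/4, 4037/40)
obs 8: x=7/2 → posterior Inverse-Gamma(25/4, 2081/20)
obs 9: x=8 → posterior Inverse-Gamma(27/4, 2571/20)
obs 10: x=-1 → posterior Inverse-Gamma(29/4, 2611/20)
obs 11: x=1/4 → posterior Inverse-Gamma(31/4, 20933/160)
obs 12: x=3 → posterior Inverse-Gamma(33/4, 21253/160)
obs 13: x=2 → posterior Inverse-Gamma(35/4, 21333/160)
obs 14: x=1/2 → posterior Inverse-Gamma(37/4, 21353/160)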